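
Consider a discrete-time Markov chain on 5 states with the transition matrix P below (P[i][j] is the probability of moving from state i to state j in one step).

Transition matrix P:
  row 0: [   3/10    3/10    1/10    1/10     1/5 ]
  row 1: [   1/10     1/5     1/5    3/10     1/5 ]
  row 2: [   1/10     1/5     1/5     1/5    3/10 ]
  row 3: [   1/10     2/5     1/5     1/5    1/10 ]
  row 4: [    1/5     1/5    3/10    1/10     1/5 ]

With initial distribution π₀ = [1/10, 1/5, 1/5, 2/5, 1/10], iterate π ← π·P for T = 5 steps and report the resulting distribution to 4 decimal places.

π = [0.1501, 0.2531, 0.2052, 0.1902, 0.2015]

t=0: π = [0.1000, 0.2000, 0.2000, 0.4000, 0.1000]
t=1: π = [0.1300, 0.2900, 0.2000, 0.2000, 0.1800]
t=2: π = [0.1440, 0.2530, 0.2050, 0.1980, 0.2000]
t=3: π = [0.1488, 0.2540, 0.2056, 0.1909, 0.2007]
t=4: π = [0.1498, 0.2531, 0.2052, 0.1905, 0.2015]
t=5: π = [0.1501, 0.2531, 0.2052, 0.1902, 0.2015]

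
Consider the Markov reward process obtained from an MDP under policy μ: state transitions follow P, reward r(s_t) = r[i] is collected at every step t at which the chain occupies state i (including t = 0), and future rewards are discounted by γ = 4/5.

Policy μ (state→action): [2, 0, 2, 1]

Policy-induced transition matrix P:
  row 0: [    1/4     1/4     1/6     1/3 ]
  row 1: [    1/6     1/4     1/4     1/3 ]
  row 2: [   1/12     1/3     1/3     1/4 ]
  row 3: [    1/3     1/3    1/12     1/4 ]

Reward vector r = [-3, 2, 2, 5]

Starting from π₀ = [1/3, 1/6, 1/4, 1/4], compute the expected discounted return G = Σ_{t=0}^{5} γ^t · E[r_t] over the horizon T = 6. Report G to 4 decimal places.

t=0: π = [0.3333, 0.1667, 0.2500, 0.2500], E[r] = 1.0833, γ^t·E[r] = 1.083333, running G = 1.083333
t=1: π = [0.2153, 0.2917, 0.2014, 0.2917], E[r] = 1.7986, γ^t·E[r] = 1.438889, running G = 2.522222
t=2: π = [0.2164, 0.2911, 0.2002, 0.2922], E[r] = 1.7946, γ^t·E[r] = 1.148519, running G = 3.670741
t=3: π = [0.2167, 0.2910, 0.1999, 0.2923], E[r] = 1.7933, γ^t·E[r] = 0.918148, running G = 4.588889
t=4: π = [0.2168, 0.2910, 0.1999, 0.2923], E[r] = 1.7930, γ^t·E[r] = 0.734428, running G = 5.323317
t=5: π = [0.2168, 0.2910, 0.1999, 0.2923], E[r] = 1.7930, γ^t·E[r] = 0.587524, running G = 5.910841

G = 5.9108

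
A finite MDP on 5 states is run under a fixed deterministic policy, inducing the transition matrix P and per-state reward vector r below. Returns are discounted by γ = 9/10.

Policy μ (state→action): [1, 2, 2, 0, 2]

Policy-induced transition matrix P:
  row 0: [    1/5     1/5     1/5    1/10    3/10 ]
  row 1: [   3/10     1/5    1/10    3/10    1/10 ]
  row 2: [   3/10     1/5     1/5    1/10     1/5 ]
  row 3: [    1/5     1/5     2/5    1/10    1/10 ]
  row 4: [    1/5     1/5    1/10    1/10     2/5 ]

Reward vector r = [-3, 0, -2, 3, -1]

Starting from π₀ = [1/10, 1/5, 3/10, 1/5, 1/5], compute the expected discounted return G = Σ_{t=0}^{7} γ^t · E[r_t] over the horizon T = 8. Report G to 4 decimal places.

t=0: π = [0.1000, 0.2000, 0.3000, 0.2000, 0.2000], E[r] = -0.5000, γ^t·E[r] = -0.500000, running G = -0.500000
t=1: π = [0.2500, 0.2000, 0.2000, 0.1400, 0.2100], E[r] = -0.9400, γ^t·E[r] = -0.846000, running G = -1.346000
t=2: π = [0.2400, 0.2000, 0.1870, 0.1400, 0.2330], E[r] = -0.9070, γ^t·E[r] = -0.734670, running G = -2.080670
t=3: π = [0.2387, 0.2000, 0.1847, 0.1400, 0.2366], E[r] = -0.9021, γ^t·E[r] = -0.657631, running G = -2.738301
t=4: π = [0.2385, 0.2000, 0.1843, 0.1400, 0.2372], E[r] = -0.9013, γ^t·E[r] = -0.591330, running G = -3.329631
t=5: π = [0.2384, 0.2000, 0.1843, 0.1400, 0.2373], E[r] = -0.9011, γ^t·E[r] = -0.532119, running G = -3.861750
t=6: π = [0.2384, 0.2000, 0.1843, 0.1400, 0.2373], E[r] = -0.9011, γ^t·E[r] = -0.478896, running G = -4.340646
t=7: π = [0.2384, 0.2000, 0.1843, 0.1400, 0.2373], E[r] = -0.9011, γ^t·E[r] = -0.431005, running G = -4.771651

G = -4.7717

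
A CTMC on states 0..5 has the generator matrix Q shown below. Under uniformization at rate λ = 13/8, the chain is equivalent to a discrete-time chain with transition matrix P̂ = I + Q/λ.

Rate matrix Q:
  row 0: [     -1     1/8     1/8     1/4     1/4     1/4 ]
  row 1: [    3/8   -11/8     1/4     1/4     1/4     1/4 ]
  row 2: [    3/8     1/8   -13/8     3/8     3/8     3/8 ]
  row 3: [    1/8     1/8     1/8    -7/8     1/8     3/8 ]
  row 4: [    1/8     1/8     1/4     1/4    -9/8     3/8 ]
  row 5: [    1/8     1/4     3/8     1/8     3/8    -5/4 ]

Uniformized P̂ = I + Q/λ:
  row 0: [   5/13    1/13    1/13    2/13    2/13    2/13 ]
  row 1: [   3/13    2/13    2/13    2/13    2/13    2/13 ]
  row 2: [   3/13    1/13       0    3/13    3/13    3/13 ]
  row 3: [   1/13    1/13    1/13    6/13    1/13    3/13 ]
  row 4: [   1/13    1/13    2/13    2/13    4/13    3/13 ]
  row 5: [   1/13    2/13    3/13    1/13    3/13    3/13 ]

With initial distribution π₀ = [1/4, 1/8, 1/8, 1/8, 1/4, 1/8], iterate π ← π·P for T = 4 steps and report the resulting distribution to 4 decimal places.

t=0: π = [0.2500, 0.1250, 0.1250, 0.1250, 0.2500, 0.1250]
t=1: π = [0.1923, 0.0962, 0.1154, 0.1923, 0.2019, 0.2019]
t=2: π = [0.1686, 0.0999, 0.1220, 0.2064, 0.1945, 0.2086]
t=3: π = [0.1629, 0.1006, 0.1223, 0.2107, 0.1933, 0.2101]
t=4: π = [0.1614, 0.1008, 0.1225, 0.2119, 0.1930, 0.2105]

π = [0.1614, 0.1008, 0.1225, 0.2119, 0.1930, 0.2105]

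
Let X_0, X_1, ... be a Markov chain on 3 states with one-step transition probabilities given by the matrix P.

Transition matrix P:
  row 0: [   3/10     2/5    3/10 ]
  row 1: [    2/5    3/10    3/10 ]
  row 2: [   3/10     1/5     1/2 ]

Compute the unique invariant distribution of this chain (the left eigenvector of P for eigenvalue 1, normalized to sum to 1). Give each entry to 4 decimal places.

Balance equations π_j = Σ_i π_i·P[i][j]:
  π_0 = 3/10·π_0 + 2/5·π_1 + 3/10·π_2
  π_1 = 2/5·π_0 + 3/10·π_1 + 1/5·π_2
  normalize: π_0 + π_1 + π_2 = 1
Solving the linear system gives exactly π = [29/88, 13/44, 3/8].

π = [0.3295, 0.2955, 0.3750]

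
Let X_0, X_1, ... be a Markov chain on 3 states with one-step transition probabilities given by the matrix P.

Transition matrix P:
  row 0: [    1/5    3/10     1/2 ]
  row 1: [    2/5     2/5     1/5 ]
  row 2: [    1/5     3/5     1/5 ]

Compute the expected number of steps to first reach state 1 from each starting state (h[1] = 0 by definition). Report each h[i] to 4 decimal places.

First-step conditioning: h[1] = 0; for i ≠ 1, h[i] = 1 + Σ_k P[i][k]·h[k].
  h[0] = 1 + 1/5·h[0] + 1/2·h[2]
  h[2] = 1 + 1/5·h[0] + 1/5·h[2]
Solving the 2×2 linear system over states ≠ 1 gives exactly h = [65/27, 0, 50/27] (h[1] = 0 is the target).

h = [2.4074, 0.0000, 1.8519]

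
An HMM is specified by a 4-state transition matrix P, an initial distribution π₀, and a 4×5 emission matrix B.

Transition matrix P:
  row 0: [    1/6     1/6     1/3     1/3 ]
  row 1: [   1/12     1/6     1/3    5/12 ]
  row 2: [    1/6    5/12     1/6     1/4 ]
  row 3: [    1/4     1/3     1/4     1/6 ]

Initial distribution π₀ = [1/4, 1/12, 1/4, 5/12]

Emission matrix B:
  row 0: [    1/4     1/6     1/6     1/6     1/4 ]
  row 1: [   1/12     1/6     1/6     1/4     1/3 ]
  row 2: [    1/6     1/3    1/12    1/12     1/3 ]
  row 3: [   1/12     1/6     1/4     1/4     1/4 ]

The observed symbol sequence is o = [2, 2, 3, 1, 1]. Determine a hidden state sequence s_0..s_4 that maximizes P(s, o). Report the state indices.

path = [3, 1, 3, 1, 2]

t=0: δ = [4.167e-02, 1.389e-02, 2.083e-02, 1.042e-01]  (obs o_0=2)
t=1: δ = [4.340e-03, 5.787e-03, 2.170e-03, 4.340e-03]  ψ = [3, 3, 3, 3]  (obs o_1=2)
t=2: δ = [1.808e-04, 3.617e-04, 1.608e-04, 6.028e-04]  ψ = [3, 3, 1, 1]  (obs o_2=3)
t=3: δ = [2.512e-05, 3.349e-05, 5.023e-05, 2.512e-05]  ψ = [3, 3, 3, 1]  (obs o_3=1)
t=4: δ = [1.395e-06, 3.489e-06, 3.721e-06, 2.326e-06]  ψ = [2, 2, 1, 1]  (obs o_4=1)
backtrack: best end state = 2; path = [3, 1, 3, 1, 2]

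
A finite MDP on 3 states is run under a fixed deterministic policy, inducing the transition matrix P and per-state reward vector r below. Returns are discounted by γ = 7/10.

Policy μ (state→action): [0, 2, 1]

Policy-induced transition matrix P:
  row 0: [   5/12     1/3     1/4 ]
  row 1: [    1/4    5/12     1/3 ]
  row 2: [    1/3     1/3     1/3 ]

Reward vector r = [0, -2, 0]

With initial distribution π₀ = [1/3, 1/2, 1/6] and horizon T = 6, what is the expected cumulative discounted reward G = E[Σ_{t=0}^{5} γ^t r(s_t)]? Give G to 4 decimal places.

G = -2.4287

t=0: π = [0.3333, 0.5000, 0.1667], E[r] = -1.0000, γ^t·E[r] = -1.000000, running G = -1.000000
t=1: π = [0.3194, 0.3750, 0.3056], E[r] = -0.7500, γ^t·E[r] = -0.525000, running G = -1.525000
t=2: π = [0.3287, 0.3646, 0.3067], E[r] = -0.7292, γ^t·E[r] = -0.357292, running G = -1.882292
t=3: π = [0.3303, 0.3637, 0.3059], E[r] = -0.7274, γ^t·E[r] = -0.249509, running G = -2.131800
t=4: π = [0.3306, 0.3636, 0.3058], E[r] = -0.7273, γ^t·E[r] = -0.174621, running G = -2.306422
t=5: π = [0.3306, 0.3636, 0.3058], E[r] = -0.7273, γ^t·E[r] = -0.122233, running G = -2.428655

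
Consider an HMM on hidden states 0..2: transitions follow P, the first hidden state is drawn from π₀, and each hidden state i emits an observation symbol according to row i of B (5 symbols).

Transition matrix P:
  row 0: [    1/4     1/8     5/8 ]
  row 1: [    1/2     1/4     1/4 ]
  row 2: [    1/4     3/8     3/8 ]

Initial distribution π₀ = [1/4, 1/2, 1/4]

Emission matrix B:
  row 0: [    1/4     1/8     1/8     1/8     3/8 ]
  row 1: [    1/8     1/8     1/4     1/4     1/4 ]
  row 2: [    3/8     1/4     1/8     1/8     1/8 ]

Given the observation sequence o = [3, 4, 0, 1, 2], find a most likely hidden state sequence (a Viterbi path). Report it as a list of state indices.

t=0: δ = [3.125e-02, 1.250e-01, 3.125e-02]  (obs o_0=3)
t=1: δ = [2.344e-02, 7.812e-03, 3.906e-03]  ψ = [1, 1, 1]  (obs o_1=4)
t=2: δ = [1.465e-03, 3.662e-04, 5.493e-03]  ψ = [0, 0, 0]  (obs o_2=0)
t=3: δ = [1.717e-04, 2.575e-04, 5.150e-04]  ψ = [2, 2, 2]  (obs o_3=1)
t=4: δ = [1.609e-05, 4.828e-05, 2.414e-05]  ψ = [1, 2, 2]  (obs o_4=2)
backtrack: best end state = 1; path = [1, 0, 2, 2, 1]

path = [1, 0, 2, 2, 1]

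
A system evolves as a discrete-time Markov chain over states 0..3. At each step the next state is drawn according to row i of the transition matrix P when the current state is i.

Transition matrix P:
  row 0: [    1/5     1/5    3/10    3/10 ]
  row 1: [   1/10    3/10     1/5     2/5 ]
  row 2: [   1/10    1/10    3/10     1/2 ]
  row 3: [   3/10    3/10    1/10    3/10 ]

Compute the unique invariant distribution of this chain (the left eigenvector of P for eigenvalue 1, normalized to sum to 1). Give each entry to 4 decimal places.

π = [0.1921, 0.2402, 0.2031, 0.3646]

Balance equations π_j = Σ_i π_i·P[i][j]:
  π_0 = 1/5·π_0 + 1/10·π_1 + 1/10·π_2 + 3/10·π_3
  π_1 = 1/5·π_0 + 3/10·π_1 + 1/10·π_2 + 3/10·π_3
  π_2 = 3/10·π_0 + 1/5·π_1 + 3/10·π_2 + 1/10·π_3
  normalize: π_0 + π_1 + π_2 + π_3 = 1
Solving the linear system gives exactly π = [44/229, 55/229, 93/458, 167/458].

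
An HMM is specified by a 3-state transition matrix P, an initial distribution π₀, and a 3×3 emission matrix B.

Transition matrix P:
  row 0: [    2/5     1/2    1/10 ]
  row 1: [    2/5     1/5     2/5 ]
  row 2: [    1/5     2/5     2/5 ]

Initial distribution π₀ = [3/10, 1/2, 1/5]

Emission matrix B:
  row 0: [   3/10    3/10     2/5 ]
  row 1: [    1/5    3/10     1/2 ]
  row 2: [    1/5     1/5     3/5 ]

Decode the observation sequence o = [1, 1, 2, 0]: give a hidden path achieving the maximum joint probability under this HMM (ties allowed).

t=0: δ = [9.000e-02, 1.500e-01, 4.000e-02]  (obs o_0=1)
t=1: δ = [1.800e-02, 1.350e-02, 1.200e-02]  ψ = [1, 0, 1]  (obs o_1=1)
t=2: δ = [2.880e-03, 4.500e-03, 3.240e-03]  ψ = [0, 0, 1]  (obs o_2=2)
t=3: δ = [5.400e-04, 2.880e-04, 3.600e-04]  ψ = [1, 0, 1]  (obs o_3=0)
backtrack: best end state = 0; path = [1, 0, 1, 0]

path = [1, 0, 1, 0]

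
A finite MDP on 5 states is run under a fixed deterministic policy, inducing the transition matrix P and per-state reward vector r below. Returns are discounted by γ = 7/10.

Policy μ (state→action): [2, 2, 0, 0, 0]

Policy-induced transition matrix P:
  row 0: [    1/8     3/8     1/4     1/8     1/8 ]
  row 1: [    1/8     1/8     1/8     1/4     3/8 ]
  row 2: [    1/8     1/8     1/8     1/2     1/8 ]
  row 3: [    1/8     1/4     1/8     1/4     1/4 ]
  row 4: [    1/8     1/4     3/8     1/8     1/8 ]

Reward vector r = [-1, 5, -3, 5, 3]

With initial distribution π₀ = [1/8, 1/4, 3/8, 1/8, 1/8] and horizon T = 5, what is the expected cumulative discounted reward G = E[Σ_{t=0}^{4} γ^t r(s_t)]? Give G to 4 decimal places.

G = 5.1831

t=0: π = [0.1250, 0.2500, 0.3750, 0.1250, 0.1250], E[r] = 1.0000, γ^t·E[r] = 1.000000, running G = 1.000000
t=1: π = [0.1250, 0.1875, 0.1719, 0.3125, 0.2031], E[r] = 2.4688, γ^t·E[r] = 1.728125, running G = 2.728125
t=2: π = [0.1250, 0.2207, 0.1914, 0.2520, 0.2109], E[r] = 2.2969, γ^t·E[r] = 1.125469, running G = 3.853594
t=3: π = [0.1250, 0.2141, 0.1934, 0.2559, 0.2117], E[r] = 2.2798, γ^t·E[r] = 0.781966, running G = 4.635560
t=4: π = [0.1250, 0.2147, 0.1935, 0.2563, 0.2105], E[r] = 2.2806, γ^t·E[r] = 0.547582, running G = 5.183142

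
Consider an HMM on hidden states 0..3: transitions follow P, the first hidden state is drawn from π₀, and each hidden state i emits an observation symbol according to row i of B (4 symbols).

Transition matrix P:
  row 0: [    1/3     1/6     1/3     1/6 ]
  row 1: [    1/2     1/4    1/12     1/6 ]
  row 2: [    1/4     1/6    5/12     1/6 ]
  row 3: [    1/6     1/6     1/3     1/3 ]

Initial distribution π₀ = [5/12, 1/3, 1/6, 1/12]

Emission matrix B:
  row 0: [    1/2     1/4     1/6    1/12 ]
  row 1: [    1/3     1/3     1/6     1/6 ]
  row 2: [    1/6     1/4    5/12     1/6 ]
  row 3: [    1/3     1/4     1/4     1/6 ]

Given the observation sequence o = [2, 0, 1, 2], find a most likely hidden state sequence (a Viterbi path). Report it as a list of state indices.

path = [1, 0, 2, 2]

t=0: δ = [6.944e-02, 5.556e-02, 6.944e-02, 2.083e-02]  (obs o_0=2)
t=1: δ = [1.389e-02, 4.630e-03, 4.823e-03, 3.858e-03]  ψ = [1, 1, 2, 0]  (obs o_1=0)
t=2: δ = [1.157e-03, 7.716e-04, 1.157e-03, 5.787e-04]  ψ = [0, 0, 0, 0]  (obs o_2=1)
t=3: δ = [6.430e-05, 3.215e-05, 2.009e-04, 4.823e-05]  ψ = [0, 0, 2, 0]  (obs o_3=2)
backtrack: best end state = 2; path = [1, 0, 2, 2]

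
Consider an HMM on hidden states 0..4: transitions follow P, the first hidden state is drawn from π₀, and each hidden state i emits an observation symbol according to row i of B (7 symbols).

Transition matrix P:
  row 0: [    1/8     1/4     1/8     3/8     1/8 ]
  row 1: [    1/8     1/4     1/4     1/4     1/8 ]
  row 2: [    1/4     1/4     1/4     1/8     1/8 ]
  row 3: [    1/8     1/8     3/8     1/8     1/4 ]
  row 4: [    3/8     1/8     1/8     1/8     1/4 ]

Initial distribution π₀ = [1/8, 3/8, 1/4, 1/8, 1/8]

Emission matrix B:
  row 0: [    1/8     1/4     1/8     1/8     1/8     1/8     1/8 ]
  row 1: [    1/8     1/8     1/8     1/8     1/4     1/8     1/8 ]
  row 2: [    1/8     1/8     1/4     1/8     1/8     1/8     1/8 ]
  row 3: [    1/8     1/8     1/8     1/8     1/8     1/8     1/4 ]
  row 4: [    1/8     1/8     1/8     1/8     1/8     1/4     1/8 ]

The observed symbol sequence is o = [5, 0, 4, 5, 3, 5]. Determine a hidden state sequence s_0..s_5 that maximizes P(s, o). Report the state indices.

path = [4, 0, 3, 4, 0, 3]

t=0: δ = [1.562e-02, 4.688e-02, 3.125e-02, 1.562e-02, 3.125e-02]  (obs o_0=5)
t=1: δ = [1.465e-03, 1.465e-03, 1.465e-03, 1.465e-03, 9.766e-04]  ψ = [4, 1, 1, 1, 4]  (obs o_1=0)
t=2: δ = [4.578e-05, 9.155e-05, 6.866e-05, 6.866e-05, 4.578e-05]  ψ = [2, 0, 3, 0, 3]  (obs o_2=4)
t=3: δ = [2.146e-06, 2.861e-06, 3.219e-06, 2.861e-06, 4.292e-06]  ψ = [2, 1, 3, 1, 3]  (obs o_3=5)
t=4: δ = [2.012e-07, 1.006e-07, 1.341e-07, 1.006e-07, 1.341e-07]  ψ = [4, 2, 3, 0, 4]  (obs o_4=3)
t=5: δ = [6.286e-09, 6.286e-09, 4.715e-09, 9.430e-09, 8.382e-09]  ψ = [4, 0, 3, 0, 4]  (obs o_5=5)
backtrack: best end state = 3; path = [4, 0, 3, 4, 0, 3]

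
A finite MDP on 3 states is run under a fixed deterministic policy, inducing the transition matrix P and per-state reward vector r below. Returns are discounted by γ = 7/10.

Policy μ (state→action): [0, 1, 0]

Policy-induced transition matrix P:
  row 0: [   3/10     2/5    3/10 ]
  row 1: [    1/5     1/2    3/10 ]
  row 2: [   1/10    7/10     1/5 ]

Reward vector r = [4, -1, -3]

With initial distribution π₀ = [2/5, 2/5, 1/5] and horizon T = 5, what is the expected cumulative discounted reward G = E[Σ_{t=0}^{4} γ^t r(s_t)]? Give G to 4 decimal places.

G = -0.3444

t=0: π = [0.4000, 0.4000, 0.2000], E[r] = 0.6000, γ^t·E[r] = 0.600000, running G = 0.600000
t=1: π = [0.2200, 0.5000, 0.2800], E[r] = -0.4600, γ^t·E[r] = -0.322000, running G = 0.278000
t=2: π = [0.1940, 0.5340, 0.2720], E[r] = -0.5740, γ^t·E[r] = -0.281260, running G = -0.003260
t=3: π = [0.1922, 0.5350, 0.2728], E[r] = -0.5846, γ^t·E[r] = -0.200518, running G = -0.203778
t=4: π = [0.1919, 0.5353, 0.2727], E[r] = -0.5857, γ^t·E[r] = -0.140636, running G = -0.344414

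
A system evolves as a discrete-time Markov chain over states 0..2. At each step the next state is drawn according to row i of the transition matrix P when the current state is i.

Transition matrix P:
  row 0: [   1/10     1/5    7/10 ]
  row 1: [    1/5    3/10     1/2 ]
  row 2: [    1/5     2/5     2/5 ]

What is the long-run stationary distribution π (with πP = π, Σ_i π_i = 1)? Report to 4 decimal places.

π = [0.1818, 0.3306, 0.4876]

Balance equations π_j = Σ_i π_i·P[i][j]:
  π_0 = 1/10·π_0 + 1/5·π_1 + 1/5·π_2
  π_1 = 1/5·π_0 + 3/10·π_1 + 2/5·π_2
  normalize: π_0 + π_1 + π_2 = 1
Solving the linear system gives exactly π = [2/11, 40/121, 59/121].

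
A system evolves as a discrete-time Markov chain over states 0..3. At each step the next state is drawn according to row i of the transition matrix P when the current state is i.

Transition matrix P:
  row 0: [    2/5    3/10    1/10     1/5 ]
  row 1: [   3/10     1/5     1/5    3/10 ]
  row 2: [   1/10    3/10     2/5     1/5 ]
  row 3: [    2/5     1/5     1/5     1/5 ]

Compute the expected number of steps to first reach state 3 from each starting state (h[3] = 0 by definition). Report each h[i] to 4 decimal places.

h = [4.4000, 4.0000, 4.4000, 0.0000]

First-step conditioning: h[3] = 0; for i ≠ 3, h[i] = 1 + Σ_k P[i][k]·h[k].
  h[0] = 1 + 2/5·h[0] + 3/10·h[1] + 1/10·h[2]
  h[1] = 1 + 3/10·h[0] + 1/5·h[1] + 1/5·h[2]
  h[2] = 1 + 1/10·h[0] + 3/10·h[1] + 2/5·h[2]
Solving the 3×3 linear system over states ≠ 3 gives exactly h = [22/5, 4, 22/5, 0] (h[3] = 0 is the target).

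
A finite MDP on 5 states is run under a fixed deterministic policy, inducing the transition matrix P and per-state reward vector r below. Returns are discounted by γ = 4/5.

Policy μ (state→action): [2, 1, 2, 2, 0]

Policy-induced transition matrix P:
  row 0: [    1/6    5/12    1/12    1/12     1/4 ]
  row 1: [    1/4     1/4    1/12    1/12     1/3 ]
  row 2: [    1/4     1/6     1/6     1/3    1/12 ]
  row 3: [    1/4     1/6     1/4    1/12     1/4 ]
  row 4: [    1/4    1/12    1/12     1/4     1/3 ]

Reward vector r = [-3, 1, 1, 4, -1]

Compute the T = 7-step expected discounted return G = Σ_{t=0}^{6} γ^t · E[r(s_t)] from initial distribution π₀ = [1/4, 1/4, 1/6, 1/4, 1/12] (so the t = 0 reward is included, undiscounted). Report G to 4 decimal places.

G = 0.6097

t=0: π = [0.2500, 0.2500, 0.1667, 0.2500, 0.0833], E[r] = 0.5833, γ^t·E[r] = 0.583333, running G = 0.583333
t=1: π = [0.2292, 0.2431, 0.1389, 0.1389, 0.2500], E[r] = 0.0000, γ^t·E[r] = 0.000000, running G = 0.583333
t=2: π = [0.2309, 0.2234, 0.1181, 0.1597, 0.2679], E[r] = 0.0197, γ^t·E[r] = 0.012593, running G = 0.595926
t=3: π = [0.2308, 0.2207, 0.1198, 0.1575, 0.2713], E[r] = 0.0069, γ^t·E[r] = 0.003556, running G = 0.599481
t=4: π = [0.2308, 0.2201, 0.1196, 0.1585, 0.2710], E[r] = 0.0103, γ^t·E[r] = 0.004234, running G = 0.603715
t=5: π = [0.2308, 0.2201, 0.1197, 0.1584, 0.2710], E[r] = 0.0101, γ^t·E[r] = 0.003312, running G = 0.607027
t=6: π = [0.2308, 0.2201, 0.1197, 0.1584, 0.2710], E[r] = 0.0103, γ^t·E[r] = 0.002690, running G = 0.609717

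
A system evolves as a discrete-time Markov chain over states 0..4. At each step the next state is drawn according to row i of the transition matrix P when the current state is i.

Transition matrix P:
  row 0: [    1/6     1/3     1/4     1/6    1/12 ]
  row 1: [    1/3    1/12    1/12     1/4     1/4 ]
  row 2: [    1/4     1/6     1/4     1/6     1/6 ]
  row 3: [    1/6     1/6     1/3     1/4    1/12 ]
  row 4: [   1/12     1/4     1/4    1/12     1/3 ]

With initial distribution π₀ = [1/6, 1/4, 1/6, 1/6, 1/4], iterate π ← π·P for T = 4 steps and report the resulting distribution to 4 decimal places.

t=0: π = [0.1667, 0.2500, 0.1667, 0.1667, 0.2500]
t=1: π = [0.2014, 0.1944, 0.2222, 0.1806, 0.2014]
t=2: π = [0.2008, 0.2008, 0.2326, 0.1811, 0.1846]
t=3: π = [0.2041, 0.1988, 0.2316, 0.1831, 0.1823]
t=4: π = [0.2039, 0.1993, 0.2321, 0.1833, 0.1814]

π = [0.2039, 0.1993, 0.2321, 0.1833, 0.1814]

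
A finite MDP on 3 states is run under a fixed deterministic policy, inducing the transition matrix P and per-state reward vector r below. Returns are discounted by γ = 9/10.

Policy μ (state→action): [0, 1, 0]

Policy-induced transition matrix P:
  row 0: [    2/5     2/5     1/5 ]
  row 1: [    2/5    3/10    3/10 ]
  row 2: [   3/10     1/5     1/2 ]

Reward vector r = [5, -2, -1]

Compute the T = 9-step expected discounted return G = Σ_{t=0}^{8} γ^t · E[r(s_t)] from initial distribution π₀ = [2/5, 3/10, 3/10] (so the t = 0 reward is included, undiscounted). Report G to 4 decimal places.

G = 5.7212

t=0: π = [0.4000, 0.3000, 0.3000], E[r] = 1.1000, γ^t·E[r] = 1.100000, running G = 1.100000
t=1: π = [0.3700, 0.3100, 0.3200], E[r] = 0.9100, γ^t·E[r] = 0.819000, running G = 1.919000
t=2: π = [0.3680, 0.3050, 0.3270], E[r] = 0.9030, γ^t·E[r] = 0.731430, running G = 2.650430
t=3: π = [0.3673, 0.3041, 0.3286], E[r] = 0.8997, γ^t·E[r] = 0.655881, running G = 3.306311
t=4: π = [0.3671, 0.3039, 0.3290], E[r] = 0.8990, γ^t·E[r] = 0.589814, running G = 3.896126
t=5: π = [0.3671, 0.3038, 0.3291], E[r] = 0.8988, γ^t·E[r] = 0.530727, running G = 4.426853
t=6: π = [0.3671, 0.3038, 0.3291], E[r] = 0.8987, γ^t·E[r] = 0.477631, running G = 4.904484
t=7: π = [0.3671, 0.3038, 0.3291], E[r] = 0.8987, γ^t·E[r] = 0.429863, running G = 5.334347
t=8: π = [0.3671, 0.3038, 0.3291], E[r] = 0.8987, γ^t·E[r] = 0.386876, running G = 5.721223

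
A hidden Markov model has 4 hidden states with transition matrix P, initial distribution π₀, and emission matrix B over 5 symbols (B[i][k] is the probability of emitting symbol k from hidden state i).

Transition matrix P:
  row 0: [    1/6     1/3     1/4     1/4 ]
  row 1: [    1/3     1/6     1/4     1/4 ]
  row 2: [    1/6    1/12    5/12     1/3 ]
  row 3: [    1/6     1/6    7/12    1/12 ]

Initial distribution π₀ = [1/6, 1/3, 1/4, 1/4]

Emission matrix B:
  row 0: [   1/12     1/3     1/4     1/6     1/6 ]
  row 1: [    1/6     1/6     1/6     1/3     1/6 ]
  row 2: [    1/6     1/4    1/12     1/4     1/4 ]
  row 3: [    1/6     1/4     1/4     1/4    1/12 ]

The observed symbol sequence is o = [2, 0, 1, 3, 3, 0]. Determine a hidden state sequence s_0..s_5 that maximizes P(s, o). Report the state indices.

t=0: δ = [4.167e-02, 5.556e-02, 2.083e-02, 6.250e-02]  (obs o_0=2)
t=1: δ = [1.543e-03, 2.315e-03, 6.076e-03, 2.315e-03]  ψ = [1, 0, 3, 1]  (obs o_1=0)
t=2: δ = [3.376e-04, 8.573e-05, 6.330e-04, 5.064e-04]  ψ = [2, 0, 2, 2]  (obs o_2=1)
t=3: δ = [1.758e-05, 3.751e-05, 7.385e-05, 5.275e-05]  ψ = [2, 0, 3, 2]  (obs o_3=3)
t=4: δ = [2.084e-06, 2.930e-06, 7.692e-06, 6.154e-06]  ψ = [1, 3, 2, 2]  (obs o_4=3)
t=5: δ = [1.068e-07, 1.709e-07, 5.983e-07, 4.273e-07]  ψ = [2, 3, 3, 2]  (obs o_5=0)
backtrack: best end state = 2; path = [3, 2, 3, 2, 3, 2]

path = [3, 2, 3, 2, 3, 2]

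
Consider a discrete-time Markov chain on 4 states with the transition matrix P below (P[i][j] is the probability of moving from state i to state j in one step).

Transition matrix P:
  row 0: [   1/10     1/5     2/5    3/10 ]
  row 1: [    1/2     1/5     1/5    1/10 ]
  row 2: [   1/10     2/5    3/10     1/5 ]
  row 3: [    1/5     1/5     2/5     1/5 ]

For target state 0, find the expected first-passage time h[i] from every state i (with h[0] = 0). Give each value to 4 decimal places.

h = [0.0000, 2.8014, 4.1844, 4.0426]

First-step conditioning: h[0] = 0; for i ≠ 0, h[i] = 1 + Σ_k P[i][k]·h[k].
  h[1] = 1 + 1/5·h[1] + 1/5·h[2] + 1/10·h[3]
  h[2] = 1 + 2/5·h[1] + 3/10·h[2] + 1/5·h[3]
  h[3] = 1 + 1/5·h[1] + 2/5·h[2] + 1/5·h[3]
Solving the 3×3 linear system over states ≠ 0 gives exactly h = [0, 395/141, 590/141, 190/47] (h[0] = 0 is the target).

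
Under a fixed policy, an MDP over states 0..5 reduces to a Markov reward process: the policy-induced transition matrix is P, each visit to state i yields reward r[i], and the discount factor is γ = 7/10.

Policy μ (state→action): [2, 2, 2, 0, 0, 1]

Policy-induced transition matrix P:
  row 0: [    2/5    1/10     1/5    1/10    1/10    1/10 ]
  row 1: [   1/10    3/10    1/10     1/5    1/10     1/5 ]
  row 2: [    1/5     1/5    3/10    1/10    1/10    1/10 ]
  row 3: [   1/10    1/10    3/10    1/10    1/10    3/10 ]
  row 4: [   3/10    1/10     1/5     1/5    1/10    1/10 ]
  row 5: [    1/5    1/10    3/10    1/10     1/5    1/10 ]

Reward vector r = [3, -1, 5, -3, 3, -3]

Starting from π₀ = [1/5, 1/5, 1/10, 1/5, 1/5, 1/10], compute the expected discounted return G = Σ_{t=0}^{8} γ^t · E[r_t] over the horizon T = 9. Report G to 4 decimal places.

G = 3.2005

t=0: π = [0.2000, 0.2000, 0.1000, 0.2000, 0.2000, 0.1000], E[r] = 0.6000, γ^t·E[r] = 0.600000, running G = 0.600000
t=1: π = [0.2200, 0.1500, 0.2200, 0.1400, 0.1100, 0.1600], E[r] = 1.0400, γ^t·E[r] = 0.728000, running G = 1.328000
t=2: π = [0.2260, 0.1520, 0.2370, 0.1260, 0.1160, 0.1430], E[r] = 1.2520, γ^t·E[r] = 0.613480, running G = 1.941480
t=3: π = [0.2290, 0.1541, 0.2354, 0.1268, 0.1143, 0.1404], E[r] = 1.2512, γ^t·E[r] = 0.429162, running G = 2.370642
t=4: π = [0.2291, 0.1544, 0.2349, 0.1268, 0.1140, 0.1408], E[r] = 1.2466, γ^t·E[r] = 0.299309, running G = 2.669950
t=5: π = [0.2291, 0.1544, 0.2348, 0.1268, 0.1141, 0.1408], E[r] = 1.2463, γ^t·E[r] = 0.209470, running G = 2.879421
t=6: π = [0.2291, 0.1544, 0.2348, 0.1268, 0.1141, 0.1408], E[r] = 1.2463, γ^t·E[r] = 0.146629, running G = 3.026050
t=7: π = [0.2291, 0.1544, 0.2348, 0.1268, 0.1141, 0.1408], E[r] = 1.2463, γ^t·E[r] = 0.102641, running G = 3.128691
t=8: π = [0.2291, 0.1544, 0.2348, 0.1268, 0.1141, 0.1408], E[r] = 1.2463, γ^t·E[r] = 0.071849, running G = 3.200539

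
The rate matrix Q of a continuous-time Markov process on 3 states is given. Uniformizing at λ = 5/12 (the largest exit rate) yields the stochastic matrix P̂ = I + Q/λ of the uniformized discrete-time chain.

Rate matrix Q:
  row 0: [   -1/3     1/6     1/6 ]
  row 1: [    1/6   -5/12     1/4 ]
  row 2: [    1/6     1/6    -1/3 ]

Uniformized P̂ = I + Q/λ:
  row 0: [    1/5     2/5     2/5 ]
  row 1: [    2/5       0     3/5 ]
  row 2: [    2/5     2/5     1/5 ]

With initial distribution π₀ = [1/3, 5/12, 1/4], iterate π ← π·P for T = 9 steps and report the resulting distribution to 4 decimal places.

π = [0.3333, 0.2857, 0.3810]

t=0: π = [0.3333, 0.4167, 0.2500]
t=1: π = [0.3333, 0.2333, 0.4333]
t=2: π = [0.3333, 0.3067, 0.3600]
t=3: π = [0.3333, 0.2773, 0.3893]
t=4: π = [0.3333, 0.2891, 0.3776]
t=5: π = [0.3333, 0.2844, 0.3823]
t=6: π = [0.3333, 0.2863, 0.3804]
t=7: π = [0.3333, 0.2855, 0.3812]
t=8: π = [0.3333, 0.2858, 0.3809]
t=9: π = [0.3333, 0.2857, 0.3810]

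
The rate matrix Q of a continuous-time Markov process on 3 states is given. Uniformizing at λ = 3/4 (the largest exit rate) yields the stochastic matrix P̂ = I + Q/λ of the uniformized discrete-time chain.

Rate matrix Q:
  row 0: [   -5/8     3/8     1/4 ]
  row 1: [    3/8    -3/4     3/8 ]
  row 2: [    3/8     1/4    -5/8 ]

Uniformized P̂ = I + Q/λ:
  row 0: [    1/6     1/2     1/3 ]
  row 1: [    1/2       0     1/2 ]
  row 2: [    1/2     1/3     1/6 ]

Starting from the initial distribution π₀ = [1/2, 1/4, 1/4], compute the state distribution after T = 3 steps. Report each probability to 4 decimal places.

π = [0.3704, 0.3056, 0.3241]

t=0: π = [0.5000, 0.2500, 0.2500]
t=1: π = [0.3333, 0.3333, 0.3333]
t=2: π = [0.3889, 0.2778, 0.3333]
t=3: π = [0.3704, 0.3056, 0.3241]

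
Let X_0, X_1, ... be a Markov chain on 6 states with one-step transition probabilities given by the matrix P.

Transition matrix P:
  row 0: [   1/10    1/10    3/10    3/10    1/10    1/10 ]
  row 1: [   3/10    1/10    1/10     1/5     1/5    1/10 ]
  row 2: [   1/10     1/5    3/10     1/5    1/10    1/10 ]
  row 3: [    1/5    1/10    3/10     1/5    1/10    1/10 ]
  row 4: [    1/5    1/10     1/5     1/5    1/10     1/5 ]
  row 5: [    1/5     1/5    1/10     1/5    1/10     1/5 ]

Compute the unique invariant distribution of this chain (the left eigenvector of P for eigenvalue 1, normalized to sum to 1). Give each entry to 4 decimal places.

π = [0.1727, 0.1360, 0.2367, 0.2173, 0.1136, 0.1237]

Balance equations π_j = Σ_i π_i·P[i][j]:
  π_0 = 1/10·π_0 + 3/10·π_1 + 1/10·π_2 + 1/5·π_3 + 1/5·π_4 + 1/5·π_5
  π_1 = 1/10·π_0 + 1/10·π_1 + 1/5·π_2 + 1/10·π_3 + 1/10·π_4 + 1/5·π_5
  π_2 = 3/10·π_0 + 1/10·π_1 + 3/10·π_2 + 3/10·π_3 + 1/5·π_4 + 1/10·π_5
  π_3 = 3/10·π_0 + 1/5·π_1 + 1/5·π_2 + 1/5·π_3 + 1/5·π_4 + 1/5·π_5
  π_4 = 1/10·π_0 + 1/5·π_1 + 1/10·π_2 + 1/10·π_3 + 1/10·π_4 + 1/10·π_5
  normalize: π_0 + π_1 + π_2 + π_3 + π_4 + π_5 = 1
Solving the linear system gives exactly π = [17438/100991, 1249/9181, 2173/9181, 21942/100991, 1043/9181, 1136/9181].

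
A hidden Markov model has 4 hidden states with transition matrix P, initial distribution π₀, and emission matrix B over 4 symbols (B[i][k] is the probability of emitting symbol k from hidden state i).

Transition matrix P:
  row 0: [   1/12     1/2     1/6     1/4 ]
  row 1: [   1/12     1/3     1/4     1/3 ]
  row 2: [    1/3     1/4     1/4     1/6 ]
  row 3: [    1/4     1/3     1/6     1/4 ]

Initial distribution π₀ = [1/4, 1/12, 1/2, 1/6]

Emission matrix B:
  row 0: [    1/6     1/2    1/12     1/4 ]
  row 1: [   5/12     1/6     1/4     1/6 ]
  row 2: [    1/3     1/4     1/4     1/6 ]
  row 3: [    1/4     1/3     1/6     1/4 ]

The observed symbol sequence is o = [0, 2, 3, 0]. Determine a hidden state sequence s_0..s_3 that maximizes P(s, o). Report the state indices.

t=0: δ = [4.167e-02, 3.472e-02, 1.667e-01, 4.167e-02]  (obs o_0=0)
t=1: δ = [4.630e-03, 1.042e-02, 1.042e-02, 4.630e-03]  ψ = [2, 2, 2, 2]  (obs o_1=2)
t=2: δ = [8.681e-04, 5.787e-04, 4.340e-04, 8.681e-04]  ψ = [2, 1, 1, 1]  (obs o_2=3)
t=3: δ = [3.617e-05, 1.808e-04, 4.823e-05, 5.425e-05]  ψ = [3, 0, 0, 0]  (obs o_3=0)
backtrack: best end state = 1; path = [2, 2, 0, 1]

path = [2, 2, 0, 1]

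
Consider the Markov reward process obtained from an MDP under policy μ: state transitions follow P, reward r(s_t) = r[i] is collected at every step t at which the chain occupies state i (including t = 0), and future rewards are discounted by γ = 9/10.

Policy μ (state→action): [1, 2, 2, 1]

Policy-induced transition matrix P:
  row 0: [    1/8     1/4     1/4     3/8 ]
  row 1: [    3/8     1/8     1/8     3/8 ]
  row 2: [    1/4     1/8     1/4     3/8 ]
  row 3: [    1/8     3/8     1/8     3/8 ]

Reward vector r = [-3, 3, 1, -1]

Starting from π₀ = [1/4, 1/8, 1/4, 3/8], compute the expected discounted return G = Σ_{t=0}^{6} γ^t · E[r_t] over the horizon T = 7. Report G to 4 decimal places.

G = -0.8159

t=0: π = [0.2500, 0.1250, 0.2500, 0.3750], E[r] = -0.5000, γ^t·E[r] = -0.500000, running G = -0.500000
t=1: π = [0.1875, 0.2500, 0.1875, 0.3750], E[r] = 0.0000, γ^t·E[r] = 0.000000, running G = -0.500000
t=2: π = [0.2109, 0.2422, 0.1719, 0.3750], E[r] = -0.1094, γ^t·E[r] = -0.088594, running G = -0.588594
t=3: π = [0.2070, 0.2451, 0.1729, 0.3750], E[r] = -0.0879, γ^t·E[r] = -0.064072, running G = -0.652666
t=4: π = [0.2079, 0.2446, 0.1725, 0.3750], E[r] = -0.0923, γ^t·E[r] = -0.060548, running G = -0.713214
t=5: π = [0.2077, 0.2447, 0.1725, 0.3750], E[r] = -0.0914, γ^t·E[r] = -0.053971, running G = -0.767185
t=6: π = [0.2078, 0.2447, 0.1725, 0.3750], E[r] = -0.0916, γ^t·E[r] = -0.048669, running G = -0.815854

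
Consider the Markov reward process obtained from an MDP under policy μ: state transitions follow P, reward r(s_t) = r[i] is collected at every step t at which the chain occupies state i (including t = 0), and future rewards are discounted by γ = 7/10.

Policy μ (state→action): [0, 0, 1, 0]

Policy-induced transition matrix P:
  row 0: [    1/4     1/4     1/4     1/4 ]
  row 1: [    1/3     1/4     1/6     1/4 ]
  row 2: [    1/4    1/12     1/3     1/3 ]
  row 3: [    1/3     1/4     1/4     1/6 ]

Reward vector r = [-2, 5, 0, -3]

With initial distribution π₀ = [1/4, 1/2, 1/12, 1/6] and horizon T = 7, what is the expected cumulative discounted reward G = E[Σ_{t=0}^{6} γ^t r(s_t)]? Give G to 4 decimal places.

G = 1.0156

t=0: π = [0.2500, 0.5000, 0.0833, 0.1667], E[r] = 1.5000, γ^t·E[r] = 1.500000, running G = 1.500000
t=1: π = [0.3056, 0.2361, 0.2153, 0.2431], E[r] = -0.1597, γ^t·E[r] = -0.111806, running G = 1.388194
t=2: π = [0.2899, 0.2141, 0.2483, 0.2477], E[r] = -0.2523, γ^t·E[r] = -0.123634, running G = 1.264560
t=3: π = [0.2885, 0.2086, 0.2528, 0.2500], E[r] = -0.2840, γ^t·E[r] = -0.097412, running G = 1.167149
t=4: π = [0.2882, 0.2079, 0.2537, 0.2502], E[r] = -0.2878, γ^t·E[r] = -0.069113, running G = 1.098036
t=5: π = [0.2882, 0.2077, 0.2538, 0.2503], E[r] = -0.2886, γ^t·E[r] = -0.048508, running G = 1.049528
t=6: π = [0.2882, 0.2077, 0.2538, 0.2503], E[r] = -0.2887, γ^t·E[r] = -0.033969, running G = 1.015559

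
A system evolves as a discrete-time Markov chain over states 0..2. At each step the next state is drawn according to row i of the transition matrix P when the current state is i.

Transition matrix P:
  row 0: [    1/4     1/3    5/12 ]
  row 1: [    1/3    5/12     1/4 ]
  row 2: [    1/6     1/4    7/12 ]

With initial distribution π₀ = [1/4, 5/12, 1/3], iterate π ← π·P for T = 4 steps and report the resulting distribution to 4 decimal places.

t=0: π = [0.2500, 0.4167, 0.3333]
t=1: π = [0.2569, 0.3403, 0.4028]
t=2: π = [0.2448, 0.3281, 0.4271]
t=3: π = [0.2418, 0.3251, 0.4332]
t=4: π = [0.2410, 0.3243, 0.4347]

π = [0.2410, 0.3243, 0.4347]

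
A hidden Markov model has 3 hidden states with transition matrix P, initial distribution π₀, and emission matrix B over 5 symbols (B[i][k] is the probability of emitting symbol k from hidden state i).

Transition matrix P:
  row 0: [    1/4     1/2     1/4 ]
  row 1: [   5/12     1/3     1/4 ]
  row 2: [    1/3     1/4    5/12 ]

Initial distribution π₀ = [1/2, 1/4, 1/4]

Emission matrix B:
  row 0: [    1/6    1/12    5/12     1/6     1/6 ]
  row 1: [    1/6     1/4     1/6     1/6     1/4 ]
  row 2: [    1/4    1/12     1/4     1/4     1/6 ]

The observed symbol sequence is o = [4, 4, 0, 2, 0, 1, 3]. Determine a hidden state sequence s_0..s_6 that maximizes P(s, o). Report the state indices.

path = [0, 1, 1, 0, 1, 1, 0]

t=0: δ = [8.333e-02, 6.250e-02, 4.167e-02]  (obs o_0=4)
t=1: δ = [4.340e-03, 1.042e-02, 3.472e-03]  ψ = [1, 0, 0]  (obs o_1=4)
t=2: δ = [7.234e-04, 5.787e-04, 6.510e-04]  ψ = [1, 1, 1]  (obs o_2=0)
t=3: δ = [1.005e-04, 6.028e-05, 6.782e-05]  ψ = [1, 0, 2]  (obs o_3=2)
t=4: δ = [4.186e-06, 8.372e-06, 7.064e-06]  ψ = [0, 0, 2]  (obs o_4=0)
t=5: δ = [2.907e-07, 6.977e-07, 2.453e-07]  ψ = [1, 1, 2]  (obs o_5=1)
t=6: δ = [4.845e-08, 3.876e-08, 4.361e-08]  ψ = [1, 1, 1]  (obs o_6=3)
backtrack: best end state = 0; path = [0, 1, 1, 0, 1, 1, 0]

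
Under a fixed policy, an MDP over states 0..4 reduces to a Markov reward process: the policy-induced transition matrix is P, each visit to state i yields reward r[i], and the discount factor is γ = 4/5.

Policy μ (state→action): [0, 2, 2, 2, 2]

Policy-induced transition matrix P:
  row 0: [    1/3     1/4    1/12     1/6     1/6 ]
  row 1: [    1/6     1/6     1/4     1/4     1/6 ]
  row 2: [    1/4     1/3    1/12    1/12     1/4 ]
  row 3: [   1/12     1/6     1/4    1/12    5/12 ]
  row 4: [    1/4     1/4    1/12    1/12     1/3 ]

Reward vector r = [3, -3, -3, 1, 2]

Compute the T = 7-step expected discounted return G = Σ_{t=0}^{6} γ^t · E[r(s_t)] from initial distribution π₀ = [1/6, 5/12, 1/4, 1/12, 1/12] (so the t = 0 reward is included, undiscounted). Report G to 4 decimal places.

t=0: π = [0.1667, 0.4167, 0.2500, 0.0833, 0.0833], E[r] = -1.2500, γ^t·E[r] = -1.250000, running G = -1.250000
t=1: π = [0.2153, 0.2292, 0.1667, 0.1667, 0.2222], E[r] = 0.0694, γ^t·E[r] = 0.055556, running G = -1.194444
t=2: π = [0.2211, 0.2309, 0.1493, 0.1395, 0.2593], E[r] = 0.1806, γ^t·E[r] = 0.115556, running G = -1.078889
t=3: π = [0.2259, 0.2316, 0.1451, 0.1402, 0.2572], E[r] = 0.2025, γ^t·E[r] = 0.103679, running G = -0.975210
t=4: π = [0.2262, 0.2311, 0.1453, 0.1408, 0.2567], E[r] = 0.2034, γ^t·E[r] = 0.083299, running G = -0.891911
t=5: π = [0.2261, 0.2311, 0.1453, 0.1407, 0.2567], E[r] = 0.2033, γ^t·E[r] = 0.066611, running G = -0.825301
t=6: π = [0.2261, 0.2311, 0.1453, 0.1407, 0.2567], E[r] = 0.2033, γ^t·E[r] = 0.053294, running G = -0.772006

G = -0.7720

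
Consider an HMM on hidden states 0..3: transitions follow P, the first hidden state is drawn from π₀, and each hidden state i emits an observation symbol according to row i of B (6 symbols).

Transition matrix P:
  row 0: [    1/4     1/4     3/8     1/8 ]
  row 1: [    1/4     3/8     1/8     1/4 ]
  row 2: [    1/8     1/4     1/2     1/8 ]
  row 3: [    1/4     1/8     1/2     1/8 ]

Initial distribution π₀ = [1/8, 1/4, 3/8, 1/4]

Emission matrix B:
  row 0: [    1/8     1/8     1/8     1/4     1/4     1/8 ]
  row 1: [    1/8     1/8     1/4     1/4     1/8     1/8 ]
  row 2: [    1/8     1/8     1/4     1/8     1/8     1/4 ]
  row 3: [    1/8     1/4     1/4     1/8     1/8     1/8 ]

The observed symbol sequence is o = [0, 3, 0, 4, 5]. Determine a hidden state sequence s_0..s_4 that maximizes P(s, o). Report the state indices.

path = [2, 2, 2, 2, 2]

t=0: δ = [1.562e-02, 3.125e-02, 4.688e-02, 3.125e-02]  (obs o_0=0)
t=1: δ = [1.953e-03, 2.930e-03, 2.930e-03, 9.766e-04]  ψ = [1, 1, 2, 1]  (obs o_1=3)
t=2: δ = [9.155e-05, 1.373e-04, 1.831e-04, 9.155e-05]  ψ = [1, 1, 2, 1]  (obs o_2=0)
t=3: δ = [8.583e-06, 6.437e-06, 1.144e-05, 4.292e-06]  ψ = [1, 1, 2, 1]  (obs o_3=4)
t=4: δ = [2.682e-07, 3.576e-07, 1.431e-06, 2.012e-07]  ψ = [0, 2, 2, 1]  (obs o_4=5)
backtrack: best end state = 2; path = [2, 2, 2, 2, 2]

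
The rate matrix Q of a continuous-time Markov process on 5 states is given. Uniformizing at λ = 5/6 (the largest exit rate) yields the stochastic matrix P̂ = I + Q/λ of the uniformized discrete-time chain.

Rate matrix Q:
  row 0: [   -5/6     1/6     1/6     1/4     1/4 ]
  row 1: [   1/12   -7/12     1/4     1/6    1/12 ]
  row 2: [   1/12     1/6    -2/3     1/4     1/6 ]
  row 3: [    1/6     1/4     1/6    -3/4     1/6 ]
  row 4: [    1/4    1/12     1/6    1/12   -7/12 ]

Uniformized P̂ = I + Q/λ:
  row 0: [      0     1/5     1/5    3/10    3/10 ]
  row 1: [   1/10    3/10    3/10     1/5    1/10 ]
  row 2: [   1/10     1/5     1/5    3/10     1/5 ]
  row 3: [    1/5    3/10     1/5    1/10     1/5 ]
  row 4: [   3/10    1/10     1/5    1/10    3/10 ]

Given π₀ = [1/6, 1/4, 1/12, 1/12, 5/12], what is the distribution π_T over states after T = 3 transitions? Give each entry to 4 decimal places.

π = [0.1496, 0.2191, 0.2213, 0.1945, 0.2155]

t=0: π = [0.1667, 0.2500, 0.0833, 0.0833, 0.4167]
t=1: π = [0.1750, 0.1917, 0.2250, 0.1750, 0.2333]
t=2: π = [0.1467, 0.2133, 0.2192, 0.1992, 0.2217]
t=3: π = [0.1496, 0.2191, 0.2213, 0.1945, 0.2155]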